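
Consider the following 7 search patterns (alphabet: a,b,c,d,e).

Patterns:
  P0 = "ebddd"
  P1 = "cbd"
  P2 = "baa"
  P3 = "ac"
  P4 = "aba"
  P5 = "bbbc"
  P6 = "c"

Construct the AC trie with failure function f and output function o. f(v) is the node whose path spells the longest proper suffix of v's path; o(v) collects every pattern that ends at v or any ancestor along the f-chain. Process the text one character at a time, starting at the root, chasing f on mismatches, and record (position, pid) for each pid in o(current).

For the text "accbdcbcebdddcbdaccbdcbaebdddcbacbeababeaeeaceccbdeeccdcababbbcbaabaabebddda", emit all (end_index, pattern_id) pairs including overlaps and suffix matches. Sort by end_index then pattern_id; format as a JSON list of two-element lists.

Build automaton:
Trie (insert patterns):
  0='ε' goto a→12 b→9 c→6 e→1
  1='e' goto b→2
  2='eb' goto d→3
  3='ebd' goto d→4
  4='ebdd' goto d→5
  5='ebddd' goto ·  [P0 ends]
  6='c' goto b→7  [P6 ends]
  7='cb' goto d→8
  8='cbd' goto ·  [P1 ends]
  9='b' goto a→10 b→16
  10='ba' goto a→11
  11='baa' goto ·  [P2 ends]
  12='a' goto b→14 c→13
  13='ac' goto ·  [P3 ends]
  14='ab' goto a→15
  15='aba' goto ·  [P4 ends]
  16='bb' goto b→17
  17='bbb' goto c→18
  18='bbbc' goto ·  [P5 ends]

Failure links (BFS by depth):
  n1('e'): parent n0 fail=0; on 'e' 0 → fail=0;  out ∅∪∅=∅
  n6('c'): parent n0 fail=0; on 'c' 0 → fail=0;  out {6}∪∅={6}
  n9('b'): parent n0 fail=0; on 'b' 0 → fail=0;  out ∅∪∅=∅
  n12('a'): parent n0 fail=0; on 'a' 0 → fail=0;  out ∅∪∅=∅
  n2('eb'): parent n1 fail=0; on 'b' 0 → fail=9;  out ∅∪∅=∅
  n7('cb'): parent n6 fail=0; on 'b' 0 → fail=9;  out ∅∪∅=∅
  n10('ba'): parent n9 fail=0; on 'a' 0 → fail=12;  out ∅∪∅=∅
  n13('ac'): parent n12 fail=0; on 'c' 0 → fail=6;  out {3}∪{6}={3,6}
  n14('ab'): parent n12 fail=0; on 'b' 0 → fail=9;  out ∅∪∅=∅
  n16('bb'): parent n9 fail=0; on 'b' 0 → fail=9;  out ∅∪∅=∅
  n3('ebd'): parent n2 fail=9; on 'd' 9→0 → fail=0;  out ∅∪∅=∅
  n8('cbd'): parent n7 fail=9; on 'd' 9→0 → fail=0;  out {1}∪∅={1}
  n11('baa'): parent n10 fail=12; on 'a' 12→0 → fail=12;  out {2}∪∅={2}
  n15('aba'): parent n14 fail=9; on 'a' 9 → fail=10;  out {4}∪∅={4}
  n17('bbb'): parent n16 fail=9; on 'b' 9 → fail=16;  out ∅∪∅=∅
  n4('ebdd'): parent n3 fail=0; on 'd' 0 → fail=0;  out ∅∪∅=∅
  n18('bbbc'): parent n17 fail=16; on 'c' 16→9→0 → fail=6;  out {5}∪{6}={5,6}
  n5('ebddd'): parent n4 fail=0; on 'd' 0 → fail=0;  out {0}∪∅={0}

Text stream:
pos 0 'a': at 12
pos 1 'c': at 13  → match P3@[0:1],P6@[1:1]
pos 2 'c': at 6 ·f  → match P6@[2:2]
pos 3 'b': at 7
pos 4 'd': at 8  → match P1@[2:4]
pos 5 'c': at 6 ·f  → match P6@[5:5]
pos 6 'b': at 7
pos 7 'c': at 6 ·f  → match P6@[7:7]
pos 8 'e': at 1 ·f
pos 9 'b': at 2
pos 10 'd': at 3
pos 11 'd': at 4
pos 12 'd': at 5  → match P0@[8:12]
pos 13 'c': at 6 ·f  → match P6@[13:13]
pos 14 'b': at 7
pos 15 'd': at 8  → match P1@[13:15]
pos 16 'a': at 12 ·f
pos 17 'c': at 13  → match P3@[16:17],P6@[17:17]
pos 18 'c': at 6 ·f  → match P6@[18:18]
pos 19 'b': at 7
pos 20 'd': at 8  → match P1@[18:20]
pos 21 'c': at 6 ·f  → match P6@[21:21]
pos 22 'b': at 7
pos 23 'a': at 10 ·f
pos 24 'e': at 1 ·f
pos 25 'b': at 2
pos 26 'd': at 3
pos 27 'd': at 4
pos 28 'd': at 5  → match P0@[24:28]
pos 29 'c': at 6 ·f  → match P6@[29:29]
pos 30 'b': at 7
pos 31 'a': at 10 ·f
pos 32 'c': at 13 ·f  → match P3@[31:32],P6@[32:32]
pos 33 'b': at 7 ·f
pos 34 'e': at 1 ·f
pos 35 'a': at 12 ·f
pos 36 'b': at 14
pos 37 'a': at 15  → match P4@[35:37]
pos 38 'b': at 14 ·f
pos 39 'e': at 1 ·f
pos 40 'a': at 12 ·f
pos 41 'e': at 1 ·f
pos 42 'e': at 1 ·f
pos 43 'a': at 12 ·f
pos 44 'c': at 13  → match P3@[43:44],P6@[44:44]
pos 45 'e': at 1 ·f
pos 46 'c': at 6 ·f  → match P6@[46:46]
pos 47 'c': at 6 ·f  → match P6@[47:47]
pos 48 'b': at 7
pos 49 'd': at 8  → match P1@[47:49]
pos 50 'e': at 1 ·f
pos 51 'e': at 1 ·f
pos 52 'c': at 6 ·f  → match P6@[52:52]
pos 53 'c': at 6 ·f  → match P6@[53:53]
pos 54 'd': at 0 ·f
pos 55 'c': at 6  → match P6@[55:55]
pos 56 'a': at 12 ·f
pos 57 'b': at 14
pos 58 'a': at 15  → match P4@[56:58]
pos 59 'b': at 14 ·f
pos 60 'b': at 16 ·f
pos 61 'b': at 17
pos 62 'c': at 18  → match P5@[59:62],P6@[62:62]
pos 63 'b': at 7 ·f
pos 64 'a': at 10 ·f
pos 65 'a': at 11  → match P2@[63:65]
pos 66 'b': at 14 ·f
pos 67 'a': at 15  → match P4@[65:67]
pos 68 'a': at 11 ·f  → match P2@[66:68]
pos 69 'b': at 14 ·f
pos 70 'e': at 1 ·f
pos 71 'b': at 2
pos 72 'd': at 3
pos 73 'd': at 4
pos 74 'd': at 5  → match P0@[70:74]
pos 75 'a': at 12 ·f

All matches (sorted): [[1,3],[1,6],[2,6],[4,1],[5,6],[7,6],[12,0],[13,6],[15,1],[17,3],[17,6],[18,6],[20,1],[21,6],[28,0],[29,6],[32,3],[32,6],[37,4],[44,3],[44,6],[46,6],[47,6],[49,1],[52,6],[53,6],[55,6],[58,4],[62,5],[62,6],[65,2],[67,4],[68,2],[74,0]]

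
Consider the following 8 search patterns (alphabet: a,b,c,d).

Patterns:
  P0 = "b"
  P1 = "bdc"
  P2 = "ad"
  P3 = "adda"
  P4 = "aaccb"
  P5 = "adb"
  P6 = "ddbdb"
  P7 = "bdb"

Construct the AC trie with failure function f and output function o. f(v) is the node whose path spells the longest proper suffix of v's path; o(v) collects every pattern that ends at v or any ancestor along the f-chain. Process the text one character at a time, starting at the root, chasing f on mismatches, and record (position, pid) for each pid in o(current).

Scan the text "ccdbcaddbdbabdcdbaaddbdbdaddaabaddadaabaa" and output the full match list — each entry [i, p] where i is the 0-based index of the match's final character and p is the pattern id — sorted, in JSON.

Construct AC machine:
Trie (insert patterns):
  0='ε' goto a→4 b→1 d→13
  1='b' goto d→2  ←P0
  2='bd' goto b→18 c→3
  3='bdc' goto ·  ←P1
  4='a' goto a→8 d→5
  5='ad' goto b→12 d→6  ←P2
  6='add' goto a→7
  7='adda' goto ·  ←P3
  8='aa' goto c→9
  9='aac' goto c→10
  10='aacc' goto b→11
  11='aaccb' goto ·  ←P4
  12='adb' goto ·  ←P5
  13='d' goto d→14
  14='dd' goto b→15
  15='ddb' goto d→16
  16='ddbd' goto b→17
  17='ddbdb' goto ·  ←P6
  18='bdb' goto ·  ←P7

Failure links (BFS by depth):
  fail(1) 'b': from fail(0)=0 chase 'b': 0 ⇒ 0;  out={0}∪out(0)={0}
  fail(4) 'a': from fail(0)=0 chase 'a': 0 ⇒ 0;  out=∅∪out(0)=∅
  fail(13) 'd': from fail(0)=0 chase 'd': 0 ⇒ 0;  out=∅∪out(0)=∅
  fail(2) 'bd': from fail(1)=0 chase 'd': 0 ⇒ 13;  out=∅∪out(13)=∅
  fail(5) 'ad': from fail(4)=0 chase 'd': 0 ⇒ 13;  out={2}∪out(13)={2}
  fail(8) 'aa': from fail(4)=0 chase 'a': 0 ⇒ 4;  out=∅∪out(4)=∅
  fail(14) 'dd': from fail(13)=0 chase 'd': 0 ⇒ 13;  out=∅∪out(13)=∅
  fail(3) 'bdc': from fail(2)=13 chase 'c': 13→0 ⇒ 0;  out={1}∪out(0)={1}
  fail(6) 'add': from fail(5)=13 chase 'd': 13 ⇒ 14;  out=∅∪out(14)=∅
  fail(9) 'aac': from fail(8)=4 chase 'c': 4→0 ⇒ 0;  out=∅∪out(0)=∅
  fail(12) 'adb': from fail(5)=13 chase 'b': 13→0 ⇒ 1;  out={5}∪out(1)={0,5}
  fail(15) 'ddb': from fail(14)=13 chase 'b': 13→0 ⇒ 1;  out=∅∪out(1)={0}
  fail(18) 'bdb': from fail(2)=13 chase 'b': 13→0 ⇒ 1;  out={7}∪out(1)={0,7}
  fail(7) 'adda': from fail(6)=14 chase 'a': 14→13→0 ⇒ 4;  out={3}∪out(4)={3}
  fail(10) 'aacc': from fail(9)=0 chase 'c': 0 ⇒ 0;  out=∅∪out(0)=∅
  fail(16) 'ddbd': from fail(15)=1 chase 'd': 1 ⇒ 2;  out=∅∪out(2)=∅
  fail(11) 'aaccb': from fail(10)=0 chase 'b': 0 ⇒ 1;  out={4}∪out(1)={0,4}
  fail(17) 'ddbdb': from fail(16)=2 chase 'b': 2 ⇒ 18;  out={6}∪out(18)={0,6,7}

Run:
i=0 'c': node 0→0
i=1 'c': node 0→0
i=2 'd': node 0→13
i=3 'b': node 13→1 (via fail)  emit P0@[3:3]
i=4 'c': node 1→0 (via fail)
i=5 'a': node 0→4
i=6 'd': node 4→5  emit P2@[5:6]
i=7 'd': node 5→6
i=8 'b': node 6→15 (via fail)  emit P0@[8:8]
i=9 'd': node 15→16
i=10 'b': node 16→17  emit P0@[10:10],P6@[6:10],P7@[8:10]
i=11 'a': node 17→4 (via fail)
i=12 'b': node 4→1 (via fail)  emit P0@[12:12]
i=13 'd': node 1→2
i=14 'c': node 2→3  emit P1@[12:14]
i=15 'd': node 3→13 (via fail)
i=16 'b': node 13→1 (via fail)  emit P0@[16:16]
i=17 'a': node 1→4 (via fail)
i=18 'a': node 4→8
i=19 'd': node 8→5 (via fail)  emit P2@[18:19]
i=20 'd': node 5→6
i=21 'b': node 6→15 (via fail)  emit P0@[21:21]
i=22 'd': node 15→16
i=23 'b': node 16→17  emit P0@[23:23],P6@[19:23],P7@[21:23]
i=24 'd': node 17→2 (via fail)
i=25 'a': node 2→4 (via fail)
i=26 'd': node 4→5  emit P2@[25:26]
i=27 'd': node 5→6
i=28 'a': node 6→7  emit P3@[25:28]
i=29 'a': node 7→8 (via fail)
i=30 'b': node 8→1 (via fail)  emit P0@[30:30]
i=31 'a': node 1→4 (via fail)
i=32 'd': node 4→5  emit P2@[31:32]
i=33 'd': node 5→6
i=34 'a': node 6→7  emit P3@[31:34]
i=35 'd': node 7→5 (via fail)  emit P2@[34:35]
i=36 'a': node 5→4 (via fail)
i=37 'a': node 4→8
i=38 'b': node 8→1 (via fail)  emit P0@[38:38]
i=39 'a': node 1→4 (via fail)
i=40 'a': node 4→8

Result: [[3,0],[6,2],[8,0],[10,0],[10,6],[10,7],[12,0],[14,1],[16,0],[19,2],[21,0],[23,0],[23,6],[23,7],[26,2],[28,3],[30,0],[32,2],[34,3],[35,2],[38,0]]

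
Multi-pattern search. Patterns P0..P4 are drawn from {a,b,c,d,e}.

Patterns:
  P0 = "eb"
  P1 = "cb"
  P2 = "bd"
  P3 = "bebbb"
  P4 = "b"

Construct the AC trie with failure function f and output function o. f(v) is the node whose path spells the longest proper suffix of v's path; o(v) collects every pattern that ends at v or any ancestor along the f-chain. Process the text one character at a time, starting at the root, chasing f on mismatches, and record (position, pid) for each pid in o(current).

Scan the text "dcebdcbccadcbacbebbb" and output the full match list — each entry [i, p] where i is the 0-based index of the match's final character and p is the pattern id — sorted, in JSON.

Build:
Trie nodes:
  n0 'ε': b→5 c→3 e→1
  n1 'e': b→2
  n2 'eb': ·  [P0 ends]
  n3 'c': b→4
  n4 'cb': ·  [P1 ends]
  n5 'b': d→6 e→7  [P4 ends]
  n6 'bd': ·  [P2 ends]
  n7 'be': b→8
  n8 'beb': b→9
  n9 'bebb': b→10
  n10 'bebbb': ·  [P3 ends]

Failure links (BFS by depth):
  n1('e'): parent n0 fail=0; on 'e' 0 → fail=0;  out ∅∪∅=∅
  n3('c'): parent n0 fail=0; on 'c' 0 → fail=0;  out ∅∪∅=∅
  n5('b'): parent n0 fail=0; on 'b' 0 → fail=0;  out {4}∪∅={4}
  n2('eb'): parent n1 fail=0; on 'b' 0 → fail=5;  out {0}∪{4}={0,4}
  n4('cb'): parent n3 fail=0; on 'b' 0 → fail=5;  out {1}∪{4}={1,4}
  n6('bd'): parent n5 fail=0; on 'd' 0 → fail=0;  out {2}∪∅={2}
  n7('be'): parent n5 fail=0; on 'e' 0 → fail=1;  out ∅∪∅=∅
  n8('beb'): parent n7 fail=1; on 'b' 1 → fail=2;  out ∅∪{0,4}={0,4}
  n9('bebb'): parent n8 fail=2; on 'b' 2→5→0 → fail=5;  out ∅∪{4}={4}
  n10('bebbb'): parent n9 fail=5; on 'b' 5→0 → fail=5;  out {3}∪{4}={3,4}

Scan:
i=0 'd': node 0→0
i=1 'c': node 0→3
i=2 'e': node 3→1 (via fail)
i=3 'b': node 1→2  → match P0@[2:3],P4@[3:3]
i=4 'd': node 2→6 (via fail)  → match P2@[3:4]
i=5 'c': node 6→3 (via fail)
i=6 'b': node 3→4  → match P1@[5:6],P4@[6:6]
i=7 'c': node 4→3 (via fail)
i=8 'c': node 3→3 (via fail)
i=9 'a': node 3→0 (via fail)
i=10 'd': node 0→0
i=11 'c': node 0→3
i=12 'b': node 3→4  → match P1@[11:12],P4@[12:12]
i=13 'a': node 4→0 (via fail)
i=14 'c': node 0→3
i=15 'b': node 3→4  → match P1@[14:15],P4@[15:15]
i=16 'e': node 4→7 (via fail)
i=17 'b': node 7→8  → match P0@[16:17],P4@[17:17]
i=18 'b': node 8→9  → match P4@[18:18]
i=19 'b': node 9→10  → match P3@[15:19],P4@[19:19]

Result: [[3,0],[3,4],[4,2],[6,1],[6,4],[12,1],[12,4],[15,1],[15,4],[17,0],[17,4],[18,4],[19,3],[19,4]]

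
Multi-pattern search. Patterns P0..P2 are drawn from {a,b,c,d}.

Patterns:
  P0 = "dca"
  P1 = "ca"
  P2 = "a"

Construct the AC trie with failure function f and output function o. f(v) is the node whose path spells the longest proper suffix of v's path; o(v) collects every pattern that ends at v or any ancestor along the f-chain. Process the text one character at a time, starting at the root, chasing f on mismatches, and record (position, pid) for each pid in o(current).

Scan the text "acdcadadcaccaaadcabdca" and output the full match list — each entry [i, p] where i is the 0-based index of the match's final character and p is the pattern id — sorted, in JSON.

Build automaton:
Trie (insert patterns):
  0='ε' goto a→6 c→4 d→1
  1='d' goto c→2
  2='dc' goto a→3
  3='dca' goto ·  [P0 ends]
  4='c' goto a→5
  5='ca' goto ·  [P1 ends]
  6='a' goto ·  [P2 ends]

Failure links (BFS by depth):
  n1('d'): parent n0 fail=0; on 'd' 0 → fail=0;  out ∅∪∅=∅
  n4('c'): parent n0 fail=0; on 'c' 0 → fail=0;  out ∅∪∅=∅
  n6('a'): parent n0 fail=0; on 'a' 0 → fail=0;  out {2}∪∅={2}
  n2('dc'): parent n1 fail=0; on 'c' 0 → fail=4;  out ∅∪∅=∅
  n5('ca'): parent n4 fail=0; on 'a' 0 → fail=6;  out {1}∪{2}={1,2}
  n3('dca'): parent n2 fail=4; on 'a' 4 → fail=5;  out {0}∪{1,2}={0,1,2}

Text stream:
pos 0 'a': at 6  emit P2@[0:0]
pos 1 'c': at 4 (fail-walked)
pos 2 'd': at 1 (fail-walked)
pos 3 'c': at 2
pos 4 'a': at 3  emit P0@[2:4],P1@[3:4],P2@[4:4]
pos 5 'd': at 1 (fail-walked)
pos 6 'a': at 6 (fail-walked)  emit P2@[6:6]
pos 7 'd': at 1 (fail-walked)
pos 8 'c': at 2
pos 9 'a': at 3  emit P0@[7:9],P1@[8:9],P2@[9:9]
pos 10 'c': at 4 (fail-walked)
pos 11 'c': at 4 (fail-walked)
pos 12 'a': at 5  emit P1@[11:12],P2@[12:12]
pos 13 'a': at 6 (fail-walked)  emit P2@[13:13]
pos 14 'a': at 6 (fail-walked)  emit P2@[14:14]
pos 15 'd': at 1 (fail-walked)
pos 16 'c': at 2
pos 17 'a': at 3  emit P0@[15:17],P1@[16:17],P2@[17:17]
pos 18 'b': at 0 (fail-walked)
pos 19 'd': at 1
pos 20 'c': at 2
pos 21 'a': at 3  emit P0@[19:21],P1@[20:21],P2@[21:21]

All matches (sorted): [[0,2],[4,0],[4,1],[4,2],[6,2],[9,0],[9,1],[9,2],[12,1],[12,2],[13,2],[14,2],[17,0],[17,1],[17,2],[21,0],[21,1],[21,2]]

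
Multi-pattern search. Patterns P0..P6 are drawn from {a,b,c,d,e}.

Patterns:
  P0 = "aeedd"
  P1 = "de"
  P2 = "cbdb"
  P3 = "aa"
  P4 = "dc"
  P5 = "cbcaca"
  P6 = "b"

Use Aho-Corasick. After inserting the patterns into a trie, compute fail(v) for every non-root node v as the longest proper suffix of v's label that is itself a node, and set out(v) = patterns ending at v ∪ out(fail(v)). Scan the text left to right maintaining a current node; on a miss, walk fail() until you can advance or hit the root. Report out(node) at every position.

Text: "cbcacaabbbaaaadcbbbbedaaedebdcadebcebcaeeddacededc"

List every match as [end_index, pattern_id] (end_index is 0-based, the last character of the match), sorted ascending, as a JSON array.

Construct AC machine:
Trie (insert patterns):
  n0 'ε': a→1 b→18 c→8 d→6
  n1 'a': a→12 e→2
  n2 'ae': e→3
  n3 'aee': d→4
  n4 'aeed': d→5
  n5 'aeedd': ·  ←P0
  n6 'd': c→13 e→7
  n7 'de': ·  ←P1
  n8 'c': b→9
  n9 'cb': c→14 d→10
  n10 'cbd': b→11
  n11 'cbdb': ·  ←P2
  n12 'aa': ·  ←P3
  n13 'dc': ·  ←P4
  n14 'cbc': a→15
  n15 'cbca': c→16
  n16 'cbcac': a→17
  n17 'cbcaca': ·  ←P5
  n18 'b': ·  ←P6

BFS fail/out derivation:
  n1('a'): parent n0 fail=0; on 'a' 0 → fail=0;  out ∅∪∅=∅
  n6('d'): parent n0 fail=0; on 'd' 0 → fail=0;  out ∅∪∅=∅
  n8('c'): parent n0 fail=0; on 'c' 0 → fail=0;  out ∅∪∅=∅
  n18('b'): parent n0 fail=0; on 'b' 0 → fail=0;  out {6}∪∅={6}
  n2('ae'): parent n1 fail=0; on 'e' 0 → fail=0;  out ∅∪∅=∅
  n7('de'): parent n6 fail=0; on 'e' 0 → fail=0;  out {1}∪∅={1}
  n9('cb'): parent n8 fail=0; on 'b' 0 → fail=18;  out ∅∪{6}={6}
  n12('aa'): parent n1 fail=0; on 'a' 0 → fail=1;  out {3}∪∅={3}
  n13('dc'): parent n6 fail=0; on 'c' 0 → fail=8;  out {4}∪∅={4}
  n3('aee'): parent n2 fail=0; on 'e' 0 → fail=0;  out ∅∪∅=∅
  n10('cbd'): parent n9 fail=18; on 'd' 18→0 → fail=6;  out ∅∪∅=∅
  n14('cbc'): parent n9 fail=18; on 'c' 18→0 → fail=8;  out ∅∪∅=∅
  n4('aeed'): parent n3 fail=0; on 'd' 0 → fail=6;  out ∅∪∅=∅
  n11('cbdb'): parent n10 fail=6; on 'b' 6→0 → fail=18;  out {2}∪{6}={2,6}
  n15('cbca'): parent n14 fail=8; on 'a' 8→0 → fail=1;  out ∅∪∅=∅
  n5('aeedd'): parent n4 fail=6; on 'd' 6→0 → fail=6;  out {0}∪∅={0}
  n16('cbcac'): parent n15 fail=1; on 'c' 1→0 → fail=8;  out ∅∪∅=∅
  n17('cbcaca'): parent n16 fail=8; on 'a' 8→0 → fail=1;  out {5}∪∅={5}

Run:
[0] read 'c'  n0⇒n8
[1] read 'b'  n8⇒n9  → match P6@[1:1]
[2] read 'c'  n9⇒n14
[3] read 'a'  n14⇒n15
[4] read 'c'  n15⇒n16
[5] read 'a'  n16⇒n17  → match P5@[0:5]
[6] read 'a'  n17⇒n12 (fail-walked)  → match P3@[5:6]
[7] read 'b'  n12⇒n18 (fail-walked)  → match P6@[7:7]
[8] read 'b'  n18⇒n18 (fail-walked)  → match P6@[8:8]
[9] read 'b'  n18⇒n18 (fail-walked)  → match P6@[9:9]
[10] read 'a'  n18⇒n1 (fail-walked)
[11] read 'a'  n1⇒n12  → match P3@[10:11]
[12] read 'a'  n12⇒n12 (fail-walked)  → match P3@[11:12]
[13] read 'a'  n12⇒n12 (fail-walked)  → match P3@[12:13]
[14] read 'd'  n12⇒n6 (fail-walked)
[15] read 'c'  n6⇒n13  → match P4@[14:15]
[16] read 'b'  n13⇒n9 (fail-walked)  → match P6@[16:16]
[17] read 'b'  n9⇒n18 (fail-walked)  → match P6@[17:17]
[18] read 'b'  n18⇒n18 (fail-walked)  → match P6@[18:18]
[19] read 'b'  n18⇒n18 (fail-walked)  → match P6@[19:19]
[20] read 'e'  n18⇒n0 (fail-walked)
[21] read 'd'  n0⇒n6
[22] read 'a'  n6⇒n1 (fail-walked)
[23] read 'a'  n1⇒n12  → match P3@[22:23]
[24] read 'e'  n12⇒n2 (fail-walked)
[25] read 'd'  n2⇒n6 (fail-walked)
[26] read 'e'  n6⇒n7  → match P1@[25:26]
[27] read 'b'  n7⇒n18 (fail-walked)  → match P6@[27:27]
[28] read 'd'  n18⇒n6 (fail-walked)
[29] read 'c'  n6⇒n13  → match P4@[28:29]
[30] read 'a'  n13⇒n1 (fail-walked)
[31] read 'd'  n1⇒n6 (fail-walked)
[32] read 'e'  n6⇒n7  → match P1@[31:32]
[33] read 'b'  n7⇒n18 (fail-walked)  → match P6@[33:33]
[34] read 'c'  n18⇒n8 (fail-walked)
[35] read 'e'  n8⇒n0 (fail-walked)
[36] read 'b'  n0⇒n18  → match P6@[36:36]
[37] read 'c'  n18⇒n8 (fail-walked)
[38] read 'a'  n8⇒n1 (fail-walked)
[39] read 'e'  n1⇒n2
[40] read 'e'  n2⇒n3
[41] read 'd'  n3⇒n4
[42] read 'd'  n4⇒n5  → match P0@[38:42]
[43] read 'a'  n5⇒n1 (fail-walked)
[44] read 'c'  n1⇒n8 (fail-walked)
[45] read 'e'  n8⇒n0 (fail-walked)
[46] read 'd'  n0⇒n6
[47] read 'e'  n6⇒n7  → match P1@[46:47]
[48] read 'd'  n7⇒n6 (fail-walked)
[49] read 'c'  n6⇒n13  → match P4@[48:49]

Matches: [[1,6],[5,5],[6,3],[7,6],[8,6],[9,6],[11,3],[12,3],[13,3],[15,4],[16,6],[17,6],[18,6],[19,6],[23,3],[26,1],[27,6],[29,4],[32,1],[33,6],[36,6],[42,0],[47,1],[49,4]]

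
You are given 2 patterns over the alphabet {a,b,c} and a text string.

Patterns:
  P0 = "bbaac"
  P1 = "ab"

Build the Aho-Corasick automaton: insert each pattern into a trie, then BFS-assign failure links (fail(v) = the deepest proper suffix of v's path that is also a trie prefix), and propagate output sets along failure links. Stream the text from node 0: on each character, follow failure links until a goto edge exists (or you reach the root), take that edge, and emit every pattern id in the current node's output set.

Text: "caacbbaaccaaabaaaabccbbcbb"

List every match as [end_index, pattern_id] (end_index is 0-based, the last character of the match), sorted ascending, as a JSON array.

Construct AC machine:
Trie (insert patterns):
  0='ε' goto a→6 b→1
  1='b' goto b→2
  2='bb' goto a→3
  3='bba' goto a→4
  4='bbaa' goto c→5
  5='bbaac' goto ·  [P0 ends]
  6='a' goto b→7
  7='ab' goto ·  [P1 ends]

BFS fail/out derivation:
  n1('b'): parent n0 fail=0; on 'b' 0 → fail=0;  out ∅∪∅=∅
  n6('a'): parent n0 fail=0; on 'a' 0 → fail=0;  out ∅∪∅=∅
  n2('bb'): parent n1 fail=0; on 'b' 0 → fail=1;  out ∅∪∅=∅
  n7('ab'): parent n6 fail=0; on 'b' 0 → fail=1;  out {1}∪∅={1}
  n3('bba'): parent n2 fail=1; on 'a' 1→0 → fail=6;  out ∅∪∅=∅
  n4('bbaa'): parent n3 fail=6; on 'a' 6→0 → fail=6;  out ∅∪∅=∅
  n5('bbaac'): parent n4 fail=6; on 'c' 6→0 → fail=0;  out {0}∪∅={0}

Scan:
pos 0 'c': at 0
pos 1 'a': at 6
pos 2 'a': at 6 (via fail)
pos 3 'c': at 0 (via fail)
pos 4 'b': at 1
pos 5 'b': at 2
pos 6 'a': at 3
pos 7 'a': at 4
pos 8 'c': at 5  → match P0@[4:8]
pos 9 'c': at 0 (via fail)
pos 10 'a': at 6
pos 11 'a': at 6 (via fail)
pos 12 'a': at 6 (via fail)
pos 13 'b': at 7  → match P1@[12:13]
pos 14 'a': at 6 (via fail)
pos 15 'a': at 6 (via fail)
pos 16 'a': at 6 (via fail)
pos 17 'a': at 6 (via fail)
pos 18 'b': at 7  → match P1@[17:18]
pos 19 'c': at 0 (via fail)
pos 20 'c': at 0
pos 21 'b': at 1
pos 22 'b': at 2
pos 23 'c': at 0 (via fail)
pos 24 'b': at 1
pos 25 'b': at 2

Matches: [[8,0],[13,1],[18,1]]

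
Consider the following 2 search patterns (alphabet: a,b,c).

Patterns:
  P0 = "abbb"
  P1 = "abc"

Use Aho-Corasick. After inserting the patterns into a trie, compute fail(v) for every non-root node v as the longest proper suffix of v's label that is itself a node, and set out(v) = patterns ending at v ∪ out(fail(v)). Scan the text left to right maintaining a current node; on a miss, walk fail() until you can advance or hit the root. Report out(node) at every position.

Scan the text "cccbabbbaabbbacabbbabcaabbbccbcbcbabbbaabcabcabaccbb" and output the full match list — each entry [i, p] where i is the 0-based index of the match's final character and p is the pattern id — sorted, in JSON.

Build:
Trie (insert patterns):
  n0 'ε': a→1
  n1 'a': b→2
  n2 'ab': b→3 c→5
  n3 'abb': b→4
  n4 'abbb': ·  [P0 ends]
  n5 'abc': ·  [P1 ends]

BFS fail/out derivation:
  fail(1) 'a': from fail(0)=0 chase 'a': 0 ⇒ 0;  out=∅∪out(0)=∅
  fail(2) 'ab': from fail(1)=0 chase 'b': 0 ⇒ 0;  out=∅∪out(0)=∅
  fail(3) 'abb': from fail(2)=0 chase 'b': 0 ⇒ 0;  out=∅∪out(0)=∅
  fail(5) 'abc': from fail(2)=0 chase 'c': 0 ⇒ 0;  out={1}∪out(0)={1}
  fail(4) 'abbb': from fail(3)=0 chase 'b': 0 ⇒ 0;  out={0}∪out(0)={0}

Scan:
i=0 'c': node 0→0
i=1 'c': node 0→0
i=2 'c': node 0→0
i=3 'b': node 0→0
i=4 'a': node 0→1
i=5 'b': node 1→2
i=6 'b': node 2→3
i=7 'b': node 3→4  → match P0@[4:7]
i=8 'a': node 4→1 (via fail)
i=9 'a': node 1→1 (via fail)
i=10 'b': node 1→2
i=11 'b': node 2→3
i=12 'b': node 3→4  → match P0@[9:12]
i=13 'a': node 4→1 (via fail)
i=14 'c': node 1→0 (via fail)
i=15 'a': node 0→1
i=16 'b': node 1→2
i=17 'b': node 2→3
i=18 'b': node 3→4  → match P0@[15:18]
i=19 'a': node 4→1 (via fail)
i=20 'b': node 1→2
i=21 'c': node 2→5  → match P1@[19:21]
i=22 'a': node 5→1 (via fail)
i=23 'a': node 1→1 (via fail)
i=24 'b': node 1→2
i=25 'b': node 2→3
i=26 'b': node 3→4  → match P0@[23:26]
i=27 'c': node 4→0 (via fail)
i=28 'c': node 0→0
i=29 'b': node 0→0
i=30 'c': node 0→0
i=31 'b': node 0→0
i=32 'c': node 0→0
i=33 'b': node 0→0
i=34 'a': node 0→1
i=35 'b': node 1→2
i=36 'b': node 2→3
i=37 'b': node 3→4  → match P0@[34:37]
i=38 'a': node 4→1 (via fail)
i=39 'a': node 1→1 (via fail)
i=40 'b': node 1→2
i=41 'c': node 2→5  → match P1@[39:41]
i=42 'a': node 5→1 (via fail)
i=43 'b': node 1→2
i=44 'c': node 2→5  → match P1@[42:44]
i=45 'a': node 5→1 (via fail)
i=46 'b': node 1→2
i=47 'a': node 2→1 (via fail)
i=48 'c': node 1→0 (via fail)
i=49 'c': node 0→0
i=50 'b': node 0→0
i=51 'b': node 0→0

All matches (sorted): [[7,0],[12,0],[18,0],[21,1],[26,0],[37,0],[41,1],[44,1]]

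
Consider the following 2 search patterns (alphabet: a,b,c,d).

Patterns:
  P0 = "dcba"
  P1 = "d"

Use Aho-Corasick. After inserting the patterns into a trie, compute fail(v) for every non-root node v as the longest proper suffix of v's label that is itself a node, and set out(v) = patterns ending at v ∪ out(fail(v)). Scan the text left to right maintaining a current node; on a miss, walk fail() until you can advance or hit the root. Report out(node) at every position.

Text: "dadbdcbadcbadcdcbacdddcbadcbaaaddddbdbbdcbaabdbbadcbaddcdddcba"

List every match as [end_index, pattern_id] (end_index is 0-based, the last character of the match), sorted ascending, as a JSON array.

Construct AC machine:
Trie nodes:
  n0 'ε': d→1
  n1 'd': c→2  ←P1
  n2 'dc': b→3
  n3 'dcb': a→4
  n4 'dcba': ·  ←P0

BFS fail/out derivation:
  fail(1) 'd': from fail(0)=0 chase 'd': 0 ⇒ 0;  out={1}∪out(0)={1}
  fail(2) 'dc': from fail(1)=0 chase 'c': 0 ⇒ 0;  out=∅∪out(0)=∅
  fail(3) 'dcb': from fail(2)=0 chase 'b': 0 ⇒ 0;  out=∅∪out(0)=∅
  fail(4) 'dcba': from fail(3)=0 chase 'a': 0 ⇒ 0;  out={0}∪out(0)={0}

Run:
[0] read 'd'  n0⇒n1  emit P1@[0:0]
[1] read 'a'  n1⇒n0 (fail-walked)
[2] read 'd'  n0⇒n1  emit P1@[2:2]
[3] read 'b'  n1⇒n0 (fail-walked)
[4] read 'd'  n0⇒n1  emit P1@[4:4]
[5] read 'c'  n1⇒n2
[6] read 'b'  n2⇒n3
[7] read 'a'  n3⇒n4  emit P0@[4:7]
[8] read 'd'  n4⇒n1 (fail-walked)  emit P1@[8:8]
[9] read 'c'  n1⇒n2
[10] read 'b'  n2⇒n3
[11] read 'a'  n3⇒n4  emit P0@[8:11]
[12] read 'd'  n4⇒n1 (fail-walked)  emit P1@[12:12]
[13] read 'c'  n1⇒n2
[14] read 'd'  n2⇒n1 (fail-walked)  emit P1@[14:14]
[15] read 'c'  n1⇒n2
[16] read 'b'  n2⇒n3
[17] read 'a'  n3⇒n4  emit P0@[14:17]
[18] read 'c'  n4⇒n0 (fail-walked)
[19] read 'd'  n0⇒n1  emit P1@[19:19]
[20] read 'd'  n1⇒n1 (fail-walked)  emit P1@[20:20]
[21] read 'd'  n1⇒n1 (fail-walked)  emit P1@[21:21]
[22] read 'c'  n1⇒n2
[23] read 'b'  n2⇒n3
[24] read 'a'  n3⇒n4  emit P0@[21:24]
[25] read 'd'  n4⇒n1 (fail-walked)  emit P1@[25:25]
[26] read 'c'  n1⇒n2
[27] read 'b'  n2⇒n3
[28] read 'a'  n3⇒n4  emit P0@[25:28]
[29] read 'a'  n4⇒n0 (fail-walked)
[30] read 'a'  n0⇒n0
[31] read 'd'  n0⇒n1  emit P1@[31:31]
[32] read 'd'  n1⇒n1 (fail-walked)  emit P1@[32:32]
[33] read 'd'  n1⇒n1 (fail-walked)  emit P1@[33:33]
[34] read 'd'  n1⇒n1 (fail-walked)  emit P1@[34:34]
[35] read 'b'  n1⇒n0 (fail-walked)
[36] read 'd'  n0⇒n1  emit P1@[36:36]
[37] read 'b'  n1⇒n0 (fail-walked)
[38] read 'b'  n0⇒n0
[39] read 'd'  n0⇒n1  emit P1@[39:39]
[40] read 'c'  n1⇒n2
[41] read 'b'  n2⇒n3
[42] read 'a'  n3⇒n4  emit P0@[39:42]
[43] read 'a'  n4⇒n0 (fail-walked)
[44] read 'b'  n0⇒n0
[45] read 'd'  n0⇒n1  emit P1@[45:45]
[46] read 'b'  n1⇒n0 (fail-walked)
[47] read 'b'  n0⇒n0
[48] read 'a'  n0⇒n0
[49] read 'd'  n0⇒n1  emit P1@[49:49]
[50] read 'c'  n1⇒n2
[51] read 'b'  n2⇒n3
[52] read 'a'  n3⇒n4  emit P0@[49:52]
[53] read 'd'  n4⇒n1 (fail-walked)  emit P1@[53:53]
[54] read 'd'  n1⇒n1 (fail-walked)  emit P1@[54:54]
[55] read 'c'  n1⇒n2
[56] read 'd'  n2⇒n1 (fail-walked)  emit P1@[56:56]
[57] read 'd'  n1⇒n1 (fail-walked)  emit P1@[57:57]
[58] read 'd'  n1⇒n1 (fail-walked)  emit P1@[58:58]
[59] read 'c'  n1⇒n2
[60] read 'b'  n2⇒n3
[61] read 'a'  n3⇒n4  emit P0@[58:61]

Result: [[0,1],[2,1],[4,1],[7,0],[8,1],[11,0],[12,1],[14,1],[17,0],[19,1],[20,1],[21,1],[24,0],[25,1],[28,0],[31,1],[32,1],[33,1],[34,1],[36,1],[39,1],[42,0],[45,1],[49,1],[52,0],[53,1],[54,1],[56,1],[57,1],[58,1],[61,0]]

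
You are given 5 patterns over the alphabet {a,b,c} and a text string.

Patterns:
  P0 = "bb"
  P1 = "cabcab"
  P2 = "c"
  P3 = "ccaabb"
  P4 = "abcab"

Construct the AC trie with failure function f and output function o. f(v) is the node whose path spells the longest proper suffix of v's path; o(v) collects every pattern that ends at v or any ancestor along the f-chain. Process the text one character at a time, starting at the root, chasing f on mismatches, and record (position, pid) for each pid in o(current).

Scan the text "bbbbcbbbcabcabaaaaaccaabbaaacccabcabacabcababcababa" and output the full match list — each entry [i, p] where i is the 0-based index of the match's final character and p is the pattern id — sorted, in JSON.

Build:
Trie nodes:
  0='ε' goto a→14 b→1 c→3
  1='b' goto b→2
  2='bb' goto ·  ←P0
  3='c' goto a→4 c→9  ←P2
  4='ca' goto b→5
  5='cab' goto c→6
  6='cabc' goto a→7
  7='cabca' goto b→8
  8='cabcab' goto ·  ←P1
  9='cc' goto a→10
  10='cca' goto a→11
  11='ccaa' goto b→12
  12='ccaab' goto b→13
  13='ccaabb' goto ·  ←P3
  14='a' goto b→15
  15='ab' goto c→16
  16='abc' goto a→17
  17='abca' goto b→18
  18='abcab' goto ·  ←P4

Failure links (BFS by depth):
  fail(1) 'b': from fail(0)=0 chase 'b': 0 ⇒ 0;  out=∅∪out(0)=∅
  fail(3) 'c': from fail(0)=0 chase 'c': 0 ⇒ 0;  out={2}∪out(0)={2}
  fail(14) 'a': from fail(0)=0 chase 'a': 0 ⇒ 0;  out=∅∪out(0)=∅
  fail(2) 'bb': from fail(1)=0 chase 'b': 0 ⇒ 1;  out={0}∪out(1)={0}
  fail(4) 'ca': from fail(3)=0 chase 'a': 0 ⇒ 14;  out=∅∪out(14)=∅
  fail(9) 'cc': from fail(3)=0 chase 'c': 0 ⇒ 3;  out=∅∪out(3)={2}
  fail(15) 'ab': from fail(14)=0 chase 'b': 0 ⇒ 1;  out=∅∪out(1)=∅
  fail(5) 'cab': from fail(4)=14 chase 'b': 14 ⇒ 15;  out=∅∪out(15)=∅
  fail(10) 'cca': from fail(9)=3 chase 'a': 3 ⇒ 4;  out=∅∪out(4)=∅
  fail(16) 'abc': from fail(15)=1 chase 'c': 1→0 ⇒ 3;  out=∅∪out(3)={2}
  fail(6) 'cabc': from fail(5)=15 chase 'c': 15 ⇒ 16;  out=∅∪out(16)={2}
  fail(11) 'ccaa': from fail(10)=4 chase 'a': 4→14→0 ⇒ 14;  out=∅∪out(14)=∅
  fail(17) 'abca': from fail(16)=3 chase 'a': 3 ⇒ 4;  out=∅∪out(4)=∅
  fail(7) 'cabca': from fail(6)=16 chase 'a': 16 ⇒ 17;  out=∅∪out(17)=∅
  fail(12) 'ccaab': from fail(11)=14 chase 'b': 14 ⇒ 15;  out=∅∪out(15)=∅
  fail(18) 'abcab': from fail(17)=4 chase 'b': 4 ⇒ 5;  out={4}∪out(5)={4}
  fail(8) 'cabcab': from fail(7)=17 chase 'b': 17 ⇒ 18;  out={1}∪out(18)={1,4}
  fail(13) 'ccaabb': from fail(12)=15 chase 'b': 15→1 ⇒ 2;  out={3}∪out(2)={0,3}

Text stream:
[0] read 'b'  n0⇒n1
[1] read 'b'  n1⇒n2  → match P0@[0:1]
[2] read 'b'  n2⇒n2 (via fail)  → match P0@[1:2]
[3] read 'b'  n2⇒n2 (via fail)  → match P0@[2:3]
[4] read 'c'  n2⇒n3 (via fail)  → match P2@[4:4]
[5] read 'b'  n3⇒n1 (via fail)
[6] read 'b'  n1⇒n2  → match P0@[5:6]
[7] read 'b'  n2⇒n2 (via fail)  → match P0@[6:7]
[8] read 'c'  n2⇒n3 (via fail)  → match P2@[8:8]
[9] read 'a'  n3⇒n4
[10] read 'b'  n4⇒n5
[11] read 'c'  n5⇒n6  → match P2@[11:11]
[12] read 'a'  n6⇒n7
[13] read 'b'  n7⇒n8  → match P1@[8:13],P4@[9:13]
[14] read 'a'  n8⇒n14 (via fail)
[15] read 'a'  n14⇒n14 (via fail)
[16] read 'a'  n14⇒n14 (via fail)
[17] read 'a'  n14⇒n14 (via fail)
[18] read 'a'  n14⇒n14 (via fail)
[19] read 'c'  n14⇒n3 (via fail)  → match P2@[19:19]
[20] read 'c'  n3⇒n9  → match P2@[20:20]
[21] read 'a'  n9⇒n10
[22] read 'a'  n10⇒n11
[23] read 'b'  n11⇒n12
[24] read 'b'  n12⇒n13  → match P0@[23:24],P3@[19:24]
[25] read 'a'  n13⇒n14 (via fail)
[26] read 'a'  n14⇒n14 (via fail)
[27] read 'a'  n14⇒n14 (via fail)
[28] read 'c'  n14⇒n3 (via fail)  → match P2@[28:28]
[29] read 'c'  n3⇒n9  → match P2@[29:29]
[30] read 'c'  n9⇒n9 (via fail)  → match P2@[30:30]
[31] read 'a'  n9⇒n10
[32] read 'b'  n10⇒n5 (via fail)
[33] read 'c'  n5⇒n6  → match P2@[33:33]
[34] read 'a'  n6⇒n7
[35] read 'b'  n7⇒n8  → match P1@[30:35],P4@[31:35]
[36] read 'a'  n8⇒n14 (via fail)
[37] read 'c'  n14⇒n3 (via fail)  → match P2@[37:37]
[38] read 'a'  n3⇒n4
[39] read 'b'  n4⇒n5
[40] read 'c'  n5⇒n6  → match P2@[40:40]
[41] read 'a'  n6⇒n7
[42] read 'b'  n7⇒n8  → match P1@[37:42],P4@[38:42]
[43] read 'a'  n8⇒n14 (via fail)
[44] read 'b'  n14⇒n15
[45] read 'c'  n15⇒n16  → match P2@[45:45]
[46] read 'a'  n16⇒n17
[47] read 'b'  n17⇒n18  → match P4@[43:47]
[48] read 'a'  n18⇒n14 (via fail)
[49] read 'b'  n14⇒n15
[50] read 'a'  n15⇒n14 (via fail)

Matches: [[1,0],[2,0],[3,0],[4,2],[6,0],[7,0],[8,2],[11,2],[13,1],[13,4],[19,2],[20,2],[24,0],[24,3],[28,2],[29,2],[30,2],[33,2],[35,1],[35,4],[37,2],[40,2],[42,1],[42,4],[45,2],[47,4]]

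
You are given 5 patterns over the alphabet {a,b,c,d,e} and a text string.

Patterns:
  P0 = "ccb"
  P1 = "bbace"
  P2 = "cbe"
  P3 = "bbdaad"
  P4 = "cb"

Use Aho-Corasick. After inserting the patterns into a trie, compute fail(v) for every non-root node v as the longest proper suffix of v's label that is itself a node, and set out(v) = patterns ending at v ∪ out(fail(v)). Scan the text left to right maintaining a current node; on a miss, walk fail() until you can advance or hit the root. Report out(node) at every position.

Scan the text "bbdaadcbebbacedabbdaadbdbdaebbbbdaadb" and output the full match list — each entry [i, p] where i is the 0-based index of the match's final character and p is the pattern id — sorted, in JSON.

Build automaton:
Trie nodes:
  0='ε' goto b→4 c→1
  1='c' goto b→9 c→2
  2='cc' goto b→3
  3='ccb' goto ·  ←P0
  4='b' goto b→5
  5='bb' goto a→6 d→11
  6='bba' goto c→7
  7='bbac' goto e→8
  8='bbace' goto ·  ←P1
  9='cb' goto e→10  ←P4
  10='cbe' goto ·  ←P2
  11='bbd' goto a→12
  12='bbda' goto a→13
  13='bbdaa' goto d→14
  14='bbdaad' goto ·  ←P3

BFS fail/out derivation:
  fail(1) 'c': from fail(0)=0 chase 'c': 0 ⇒ 0;  out=∅∪out(0)=∅
  fail(4) 'b': from fail(0)=0 chase 'b': 0 ⇒ 0;  out=∅∪out(0)=∅
  fail(2) 'cc': from fail(1)=0 chase 'c': 0 ⇒ 1;  out=∅∪out(1)=∅
  fail(5) 'bb': from fail(4)=0 chase 'b': 0 ⇒ 4;  out=∅∪out(4)=∅
  fail(9) 'cb': from fail(1)=0 chase 'b': 0 ⇒ 4;  out={4}∪out(4)={4}
  fail(3) 'ccb': from fail(2)=1 chase 'b': 1 ⇒ 9;  out={0}∪out(9)={0,4}
  fail(6) 'bba': from fail(5)=4 chase 'a': 4→0 ⇒ 0;  out=∅∪out(0)=∅
  fail(10) 'cbe': from fail(9)=4 chase 'e': 4→0 ⇒ 0;  out={2}∪out(0)={2}
  fail(11) 'bbd': from fail(5)=4 chase 'd': 4→0 ⇒ 0;  out=∅∪out(0)=∅
  fail(7) 'bbac': from fail(6)=0 chase 'c': 0 ⇒ 1;  out=∅∪out(1)=∅
  fail(12) 'bbda': from fail(11)=0 chase 'a': 0 ⇒ 0;  out=∅∪out(0)=∅
  fail(8) 'bbace': from fail(7)=1 chase 'e': 1→0 ⇒ 0;  out={1}∪out(0)={1}
  fail(13) 'bbdaa': from fail(12)=0 chase 'a': 0 ⇒ 0;  out=∅∪out(0)=∅
  fail(14) 'bbdaad': from fail(13)=0 chase 'd': 0 ⇒ 0;  out={3}∪out(0)={3}

Text stream:
pos 0 'b': at 4
pos 1 'b': at 5
pos 2 'd': at 11
pos 3 'a': at 12
pos 4 'a': at 13
pos 5 'd': at 14  → match P3@[0:5]
pos 6 'c': at 1 ·f
pos 7 'b': at 9  → match P4@[6:7]
pos 8 'e': at 10  → match P2@[6:8]
pos 9 'b': at 4 ·f
pos 10 'b': at 5
pos 11 'a': at 6
pos 12 'c': at 7
pos 13 'e': at 8  → match P1@[9:13]
pos 14 'd': at 0 ·f
pos 15 'a': at 0
pos 16 'b': at 4
pos 17 'b': at 5
pos 18 'd': at 11
pos 19 'a': at 12
pos 20 'a': at 13
pos 21 'd': at 14  → match P3@[16:21]
pos 22 'b': at 4 ·f
pos 23 'd': at 0 ·f
pos 24 'b': at 4
pos 25 'd': at 0 ·f
pos 26 'a': at 0
pos 27 'e': at 0
pos 28 'b': at 4
pos 29 'b': at 5
pos 30 'b': at 5 ·f
pos 31 'b': at 5 ·f
pos 32 'd': at 11
pos 33 'a': at 12
pos 34 'a': at 13
pos 35 'd': at 14  → match P3@[30:35]
pos 36 'b': at 4 ·f

Result: [[5,3],[7,4],[8,2],[13,1],[21,3],[35,3]]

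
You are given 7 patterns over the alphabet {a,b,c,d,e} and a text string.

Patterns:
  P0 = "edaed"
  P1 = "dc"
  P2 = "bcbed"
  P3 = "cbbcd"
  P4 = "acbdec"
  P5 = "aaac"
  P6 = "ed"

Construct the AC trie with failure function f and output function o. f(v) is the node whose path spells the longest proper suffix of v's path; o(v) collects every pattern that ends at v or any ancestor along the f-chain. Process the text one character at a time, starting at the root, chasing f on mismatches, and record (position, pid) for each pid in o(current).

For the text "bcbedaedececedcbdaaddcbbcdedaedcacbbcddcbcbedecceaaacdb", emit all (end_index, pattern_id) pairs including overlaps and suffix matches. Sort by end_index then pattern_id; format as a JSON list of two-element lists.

Build automaton:
Trie (insert patterns):
  0='ε' goto a→18 b→8 c→13 d→6 e→1
  1='e' goto d→2
  2='ed' goto a→3  ←P6
  3='eda' goto e→4
  4='edae' goto d→5
  5='edaed' goto ·  ←P0
  6='d' goto c→7
  7='dc' goto ·  ←P1
  8='b' goto c→9
  9='bc' goto b→10
  10='bcb' goto e→11
  11='bcbe' goto d→12
  12='bcbed' goto ·  ←P2
  13='c' goto b→14
  14='cb' goto b→15
  15='cbb' goto c→16
  16='cbbc' goto d→17
  17='cbbcd' goto ·  ←P3
  18='a' goto a→24 c→19
  19='ac' goto b→20
  20='acb' goto d→21
  21='acbd' goto e→22
  22='acbde' goto c→23
  23='acbdec' goto ·  ←P4
  24='aa' goto a→25
  25='aaa' goto c→26
  26='aaac' goto ·  ←P5

Failure links (BFS by depth):
  n1('e'): parent n0 fail=0; on 'e' 0 → fail=0;  out ∅∪∅=∅
  n6('d'): parent n0 fail=0; on 'd' 0 → fail=0;  out ∅∪∅=∅
  n8('b'): parent n0 fail=0; on 'b' 0 → fail=0;  out ∅∪∅=∅
  n13('c'): parent n0 fail=0; on 'c' 0 → fail=0;  out ∅∪∅=∅
  n18('a'): parent n0 fail=0; on 'a' 0 → fail=0;  out ∅∪∅=∅
  n2('ed'): parent n1 fail=0; on 'd' 0 → fail=6;  out {6}∪∅={6}
  n7('dc'): parent n6 fail=0; on 'c' 0 → fail=13;  out {1}∪∅={1}
  n9('bc'): parent n8 fail=0; on 'c' 0 → fail=13;  out ∅∪∅=∅
  n14('cb'): parent n13 fail=0; on 'b' 0 → fail=8;  out ∅∪∅=∅
  n19('ac'): parent n18 fail=0; on 'c' 0 → fail=13;  out ∅∪∅=∅
  n24('aa'): parent n18 fail=0; on 'a' 0 → fail=18;  out ∅∪∅=∅
  n3('eda'): parent n2 fail=6; on 'a' 6→0 → fail=18;  out ∅∪∅=∅
  n10('bcb'): parent n9 fail=13; on 'b' 13 → fail=14;  out ∅∪∅=∅
  n15('cbb'): parent n14 fail=8; on 'b' 8→0 → fail=8;  out ∅∪∅=∅
  n20('acb'): parent n19 fail=13; on 'b' 13 → fail=14;  out ∅∪∅=∅
  n25('aaa'): parent n24 fail=18; on 'a' 18 → fail=24;  out ∅∪∅=∅
  n4('edae'): parent n3 fail=18; on 'e' 18→0 → fail=1;  out ∅∪∅=∅
  n11('bcbe'): parent n10 fail=14; on 'e' 14→8→0 → fail=1;  out ∅∪∅=∅
  n16('cbbc'): parent n15 fail=8; on 'c' 8 → fail=9;  out ∅∪∅=∅
  n21('acbd'): parent n20 fail=14; on 'd' 14→8→0 → fail=6;  out ∅∪∅=∅
  n26('aaac'): parent n25 fail=24; on 'c' 24→18 → fail=19;  out {5}∪∅={5}
  n5('edaed'): parent n4 fail=1; on 'd' 1 → fail=2;  out {0}∪{6}={0,6}
  n12('bcbed'): parent n11 fail=1; on 'd' 1 → fail=2;  out {2}∪{6}={2,6}
  n17('cbbcd'): parent n16 fail=9; on 'd' 9→13→0 → fail=6;  out {3}∪∅={3}
  n22('acbde'): parent n21 fail=6; on 'e' 6→0 → fail=1;  out ∅∪∅=∅
  n23('acbdec'): parent n22 fail=1; on 'c' 1→0 → fail=13;  out {4}∪∅={4}

Text stream:
[0] read 'b'  n0⇒n8
[1] read 'c'  n8⇒n9
[2] read 'b'  n9⇒n10
[3] read 'e'  n10⇒n11
[4] read 'd'  n11⇒n12  ** P2@[0:4],P6@[3:4]
[5] read 'a'  n12⇒n3 ·f
[6] read 'e'  n3⇒n4
[7] read 'd'  n4⇒n5  ** P0@[3:7],P6@[6:7]
[8] read 'e'  n5⇒n1 ·f
[9] read 'c'  n1⇒n13 ·f
[10] read 'e'  n13⇒n1 ·f
[11] read 'c'  n1⇒n13 ·f
[12] read 'e'  n13⇒n1 ·f
[13] read 'd'  n1⇒n2  ** P6@[12:13]
[14] read 'c'  n2⇒n7 ·f  ** P1@[13:14]
[15] read 'b'  n7⇒n14 ·f
[16] read 'd'  n14⇒n6 ·f
[17] read 'a'  n6⇒n18 ·f
[18] read 'a'  n18⇒n24
[19] read 'd'  n24⇒n6 ·f
[20] read 'd'  n6⇒n6 ·f
[21] read 'c'  n6⇒n7  ** P1@[20:21]
[22] read 'b'  n7⇒n14 ·f
[23] read 'b'  n14⇒n15
[24] read 'c'  n15⇒n16
[25] read 'd'  n16⇒n17  ** P3@[21:25]
[26] read 'e'  n17⇒n1 ·f
[27] read 'd'  n1⇒n2  ** P6@[26:27]
[28] read 'a'  n2⇒n3
[29] read 'e'  n3⇒n4
[30] read 'd'  n4⇒n5  ** P0@[26:30],P6@[29:30]
[31] read 'c'  n5⇒n7 ·f  ** P1@[30:31]
[32] read 'a'  n7⇒n18 ·f
[33] read 'c'  n18⇒n19
[34] read 'b'  n19⇒n20
[35] read 'b'  n20⇒n15 ·f
[36] read 'c'  n15⇒n16
[37] read 'd'  n16⇒n17  ** P3@[33:37]
[38] read 'd'  n17⇒n6 ·f
[39] read 'c'  n6⇒n7  ** P1@[38:39]
[40] read 'b'  n7⇒n14 ·f
[41] read 'c'  n14⇒n9 ·f
[42] read 'b'  n9⇒n10
[43] read 'e'  n10⇒n11
[44] read 'd'  n11⇒n12  ** P2@[40:44],P6@[43:44]
[45] read 'e'  n12⇒n1 ·f
[46] read 'c'  n1⇒n13 ·f
[47] read 'c'  n13⇒n13 ·f
[48] read 'e'  n13⇒n1 ·f
[49] read 'a'  n1⇒n18 ·f
[50] read 'a'  n18⇒n24
[51] read 'a'  n24⇒n25
[52] read 'c'  n25⇒n26  ** P5@[49:52]
[53] read 'd'  n26⇒n6 ·f
[54] read 'b'  n6⇒n8 ·f

Matches: [[4,2],[4,6],[7,0],[7,6],[13,6],[14,1],[21,1],[25,3],[27,6],[30,0],[30,6],[31,1],[37,3],[39,1],[44,2],[44,6],[52,5]]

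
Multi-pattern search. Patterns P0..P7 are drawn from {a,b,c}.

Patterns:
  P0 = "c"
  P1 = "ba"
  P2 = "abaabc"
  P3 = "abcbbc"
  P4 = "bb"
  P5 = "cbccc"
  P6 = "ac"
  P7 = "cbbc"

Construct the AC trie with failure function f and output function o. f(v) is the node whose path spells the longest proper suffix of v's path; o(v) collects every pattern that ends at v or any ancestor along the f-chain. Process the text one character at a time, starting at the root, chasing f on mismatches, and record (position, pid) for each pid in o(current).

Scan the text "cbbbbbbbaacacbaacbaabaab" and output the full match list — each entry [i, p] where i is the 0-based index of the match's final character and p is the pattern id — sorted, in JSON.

Build:
Trie nodes:
  n0 'ε': a→4 b→2 c→1
  n1 'c': b→15  ←P0
  n2 'b': a→3 b→14
  n3 'ba': ·  ←P1
  n4 'a': b→5 c→19
  n5 'ab': a→6 c→10
  n6 'aba': a→7
  n7 'abaa': b→8
  n8 'abaab': c→9
  n9 'abaabc': ·  ←P2
  n10 'abc': b→11
  n11 'abcb': b→12
  n12 'abcbb': c→13
  n13 'abcbbc': ·  ←P3
  n14 'bb': ·  ←P4
  n15 'cb': b→20 c→16
  n16 'cbc': c→17
  n17 'cbcc': c→18
  n18 'cbccc': ·  ←P5
  n19 'ac': ·  ←P6
  n20 'cbb': c→21
  n21 'cbbc': ·  ←P7

BFS fail/out derivation:
  n1('c'): parent n0 fail=0; on 'c' 0 → fail=0;  out {0}∪∅={0}
  n2('b'): parent n0 fail=0; on 'b' 0 → fail=0;  out ∅∪∅=∅
  n4('a'): parent n0 fail=0; on 'a' 0 → fail=0;  out ∅∪∅=∅
  n3('ba'): parent n2 fail=0; on 'a' 0 → fail=4;  out {1}∪∅={1}
  n5('ab'): parent n4 fail=0; on 'b' 0 → fail=2;  out ∅∪∅=∅
  n14('bb'): parent n2 fail=0; on 'b' 0 → fail=2;  out {4}∪∅={4}
  n15('cb'): parent n1 fail=0; on 'b' 0 → fail=2;  out ∅∪∅=∅
  n19('ac'): parent n4 fail=0; on 'c' 0 → fail=1;  out {6}∪{0}={0,6}
  n6('aba'): parent n5 fail=2; on 'a' 2 → fail=3;  out ∅∪{1}={1}
  n10('abc'): parent n5 fail=2; on 'c' 2→0 → fail=1;  out ∅∪{0}={0}
  n16('cbc'): parent n15 fail=2; on 'c' 2→0 → fail=1;  out ∅∪{0}={0}
  n20('cbb'): parent n15 fail=2; on 'b' 2 → fail=14;  out ∅∪{4}={4}
  n7('abaa'): parent n6 fail=3; on 'a' 3→4→0 → fail=4;  out ∅∪∅=∅
  n11('abcb'): parent n10 fail=1; on 'b' 1 → fail=15;  out ∅∪∅=∅
  n17('cbcc'): parent n16 fail=1; on 'c' 1→0 → fail=1;  out ∅∪{0}={0}
  n21('cbbc'): parent n20 fail=14; on 'c' 14→2→0 → fail=1;  out {7}∪{0}={0,7}
  n8('abaab'): parent n7 fail=4; on 'b' 4 → fail=5;  out ∅∪∅=∅
  n12('abcbb'): parent n11 fail=15; on 'b' 15 → fail=20;  out ∅∪{4}={4}
  n18('cbccc'): parent n17 fail=1; on 'c' 1→0 → fail=1;  out {5}∪{0}={0,5}
  n9('abaabc'): parent n8 fail=5; on 'c' 5 → fail=10;  out {2}∪{0}={0,2}
  n13('abcbbc'): parent n12 fail=20; on 'c' 20 → fail=21;  out {3}∪{0,7}={0,3,7}

Scan:
pos 0 'c': at 1  → match P0@[0:0]
pos 1 'b': at 15
pos 2 'b': at 20  → match P4@[1:2]
pos 3 'b': at 14 ·f  → match P4@[2:3]
pos 4 'b': at 14 ·f  → match P4@[3:4]
pos 5 'b': at 14 ·f  → match P4@[4:5]
pos 6 'b': at 14 ·f  → match P4@[5:6]
pos 7 'b': at 14 ·f  → match P4@[6:7]
pos 8 'a': at 3 ·f  → match P1@[7:8]
pos 9 'a': at 4 ·f
pos 10 'c': at 19  → match P0@[10:10],P6@[9:10]
pos 11 'a': at 4 ·f
pos 12 'c': at 19  → match P0@[12:12],P6@[11:12]
pos 13 'b': at 15 ·f
pos 14 'a': at 3 ·f  → match P1@[13:14]
pos 15 'a': at 4 ·f
pos 16 'c': at 19  → match P0@[16:16],P6@[15:16]
pos 17 'b': at 15 ·f
pos 18 'a': at 3 ·f  → match P1@[17:18]
pos 19 'a': at 4 ·f
pos 20 'b': at 5
pos 21 'a': at 6  → match P1@[20:21]
pos 22 'a': at 7
pos 23 'b': at 8

Result: [[0,0],[2,4],[3,4],[4,4],[5,4],[6,4],[7,4],[8,1],[10,0],[10,6],[12,0],[12,6],[14,1],[16,0],[16,6],[18,1],[21,1]]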